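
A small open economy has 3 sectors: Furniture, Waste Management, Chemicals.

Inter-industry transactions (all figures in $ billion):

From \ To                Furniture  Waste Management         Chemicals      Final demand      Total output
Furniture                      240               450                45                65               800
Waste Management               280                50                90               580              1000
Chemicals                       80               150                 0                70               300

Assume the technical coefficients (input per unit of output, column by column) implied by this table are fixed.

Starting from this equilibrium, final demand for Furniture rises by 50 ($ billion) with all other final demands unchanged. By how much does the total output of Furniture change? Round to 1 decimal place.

Δx_1 = 102.8

Technical coefficients a_ij = z_ij / X_j:
  a_11 = 240/800 = 0.30, a_21 = 280/800 = 0.35, a_31 = 80/800 = 0.10
  a_12 = 450/1000 = 0.45, a_22 = 50/1000 = 0.05, a_32 = 150/1000 = 0.15
  a_13 = 45/300 = 0.15, a_23 = 90/300 = 0.30, a_33 = 0/300 = 0.00
I − A =
  [   0.70    -0.45    -0.15]
  [  -0.35     0.95    -0.30]
  [  -0.10    -0.15     1.00]
Cofactors of I−A, C_ij = (−1)^(i+j)·(minor ij) (rows/columns in the sector order above):
  C_11 = (0.95)(1.00) − (-0.30)(-0.15) = 0.9050
  C_12 = −[(-0.35)(1.00) − (-0.30)(-0.10)] = 0.3800
  C_13 = (-0.35)(-0.15) − (0.95)(-0.10) = 0.1475
  C_21 = −[(-0.45)(1.00) − (-0.15)(-0.15)] = 0.4725
  C_22 = (0.70)(1.00) − (-0.15)(-0.10) = 0.6850
  C_23 = −[(0.70)(-0.15) − (-0.45)(-0.10)] = 0.1500
  C_31 = (-0.45)(-0.30) − (-0.15)(0.95) = 0.2775
  C_32 = −[(0.70)(-0.30) − (-0.15)(-0.35)] = 0.2625
  C_33 = (0.70)(0.95) − (-0.45)(-0.35) = 0.5075
det(I−A) = Σ_j (I−A)_1j·C_1j = (0.70)(0.9050) + (-0.45)(0.3800) + (-0.15)(0.1475) = 0.440375
adj(I−A) = Cᵀ =
  [ 0.9050   0.4725   0.2775]
  [ 0.3800   0.6850   0.2625]
  [ 0.1475   0.1500   0.5075]
(I − A)⁻¹ = adj(I−A) / det(I−A) ≈
  [   2.0551     1.0729     0.6301]
  [   0.8629     1.5555     0.5961]
  [   0.3349     0.3406     1.1524]
Δx = (I − A)⁻¹ Δd with Δd having +50 in the Furniture component and 0 elsewhere.
So Δx_1 = L_11 · (+50), where L_11 = adj(I−A)_11 / det(I−A) = 0.9050 / 0.440375.
Δx_1 = 0.9050 × (+50) / 0.440375 = 45.25 / 0.440375 ≈ 102.8.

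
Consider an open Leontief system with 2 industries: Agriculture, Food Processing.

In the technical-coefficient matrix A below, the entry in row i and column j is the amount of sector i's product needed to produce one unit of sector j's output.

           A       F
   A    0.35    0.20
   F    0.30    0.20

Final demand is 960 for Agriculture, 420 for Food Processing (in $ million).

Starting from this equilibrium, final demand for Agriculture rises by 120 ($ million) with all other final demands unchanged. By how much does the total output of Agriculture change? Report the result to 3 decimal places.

Δx_A = 208.696

I − A =
  [   0.65    -0.20]
  [  -0.30     0.80]
det(I−A) = (0.65)(0.80) − (-0.20)(-0.30) = 0.4600
adj(I−A) = [[0.80, 0.20], [0.30, 0.65]]
(I − A)⁻¹ = adj(I−A) / det(I−A) ≈
  [   1.7391     0.4348]
  [   0.6522     1.4130]
Δx = (I − A)⁻¹ Δd with Δd having +120 in the Agriculture component and 0 elsewhere.
So Δx_A = L_AA · (+120), where L_AA = adj(I−A)_AA / det(I−A) = 0.80 / 0.4600.
Δx_A = 0.80 × (+120) / 0.4600 = 96.00 / 0.4600 ≈ 208.696.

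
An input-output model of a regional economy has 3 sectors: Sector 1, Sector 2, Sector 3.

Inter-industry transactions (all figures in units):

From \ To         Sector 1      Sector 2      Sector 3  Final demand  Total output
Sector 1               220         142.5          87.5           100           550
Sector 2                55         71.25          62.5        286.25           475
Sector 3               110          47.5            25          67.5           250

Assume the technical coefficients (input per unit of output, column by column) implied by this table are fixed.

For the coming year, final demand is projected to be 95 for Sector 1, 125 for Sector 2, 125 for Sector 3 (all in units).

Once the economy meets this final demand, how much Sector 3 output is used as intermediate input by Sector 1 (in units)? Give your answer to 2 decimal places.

Technical coefficients a_ij = z_ij / X_j:
  a_11 = 220/550 = 0.40, a_21 = 55/550 = 0.10, a_31 = 110/550 = 0.20
  a_12 = 142.5/475 = 0.30, a_22 = 71.25/475 = 0.15, a_32 = 47.5/475 = 0.10
  a_13 = 87.5/250 = 0.35, a_23 = 62.5/250 = 0.25, a_33 = 25/250 = 0.10
I − A =
  [   0.60    -0.30    -0.35]
  [  -0.10     0.85    -0.25]
  [  -0.20    -0.10     0.90]
Cofactors of I−A, C_ij = (−1)^(i+j)·(minor ij) (rows/columns in the sector order above):
  C_11 = (0.85)(0.90) − (-0.25)(-0.10) = 0.7400
  C_12 = −[(-0.10)(0.90) − (-0.25)(-0.20)] = 0.1400
  C_13 = (-0.10)(-0.10) − (0.85)(-0.20) = 0.1800
  C_21 = −[(-0.30)(0.90) − (-0.35)(-0.10)] = 0.3050
  C_22 = (0.60)(0.90) − (-0.35)(-0.20) = 0.4700
  C_23 = −[(0.60)(-0.10) − (-0.30)(-0.20)] = 0.1200
  C_31 = (-0.30)(-0.25) − (-0.35)(0.85) = 0.3725
  C_32 = −[(0.60)(-0.25) − (-0.35)(-0.10)] = 0.1850
  C_33 = (0.60)(0.85) − (-0.30)(-0.10) = 0.4800
det(I−A) = Σ_j (I−A)_1j·C_1j = (0.60)(0.7400) + (-0.30)(0.1400) + (-0.35)(0.1800) = 0.3390
adj(I−A) = Cᵀ =
  [ 0.7400   0.3050   0.3725]
  [ 0.1400   0.4700   0.1850]
  [ 0.1800   0.1200   0.4800]
(I − A)⁻¹ = adj(I−A) / det(I−A) ≈
  [   2.1829     0.8997     1.0988]
  [   0.4130     1.3864     0.5457]
  [   0.5310     0.3540     1.4159]
First solve x = (I − A)⁻¹ d = adj(I−A)·d / det(I−A); in particular x_1 = (0.7400·95 + 0.3050·125 + 0.3725·125) / 0.3390 = 154.9875 / 0.3390 ≈ 457.1903.
Intermediate flow from 3 to 1: z_31 = a_31 · x_1 = 0.20 × 154.9875 / 0.3390 = 30.9975 / 0.3390 ≈ 91.44.

z_31 = 91.44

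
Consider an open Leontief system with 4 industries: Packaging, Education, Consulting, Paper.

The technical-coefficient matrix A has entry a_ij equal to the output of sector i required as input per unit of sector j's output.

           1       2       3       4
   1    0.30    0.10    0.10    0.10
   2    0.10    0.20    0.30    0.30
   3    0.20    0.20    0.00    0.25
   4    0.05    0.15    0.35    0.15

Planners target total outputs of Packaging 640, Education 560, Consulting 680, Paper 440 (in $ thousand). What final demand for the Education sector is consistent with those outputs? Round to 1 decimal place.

d_2 = 48.0

I − A =
  [   0.70    -0.10    -0.10    -0.10]
  [  -0.10     0.80    -0.30    -0.30]
  [  -0.20    -0.20     1.00    -0.25]
  [  -0.05    -0.15    -0.35     0.85]
d = (I − A) x:
  d_1 = (+0.70)·640 + (-0.10)·560 + (-0.10)·680 + (-0.10)·440 = 280.0
  d_2 = (-0.10)·640 + (+0.80)·560 + (-0.30)·680 + (-0.30)·440 = 48.0
  d_3 = (-0.20)·640 + (-0.20)·560 + (+1.00)·680 + (-0.25)·440 = 330.0
  d_4 = (-0.05)·640 + (-0.15)·560 + (-0.35)·680 + (+0.85)·440 = 20.0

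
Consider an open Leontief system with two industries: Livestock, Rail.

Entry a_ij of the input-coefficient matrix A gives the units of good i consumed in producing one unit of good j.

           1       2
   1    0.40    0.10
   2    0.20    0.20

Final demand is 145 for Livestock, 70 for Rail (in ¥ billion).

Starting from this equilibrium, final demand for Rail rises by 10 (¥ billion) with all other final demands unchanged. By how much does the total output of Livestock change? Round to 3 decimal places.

I − A =
  [   0.60    -0.10]
  [  -0.20     0.80]
det(I−A) = (0.60)(0.80) − (-0.10)(-0.20) = 0.4600
adj(I−A) = [[0.80, 0.10], [0.20, 0.60]]
(I − A)⁻¹ = adj(I−A) / det(I−A) ≈
  [   1.7391     0.2174]
  [   0.4348     1.3043]
Δx = (I − A)⁻¹ Δd with Δd having +10 in the Rail component and 0 elsewhere.
So Δx_1 = L_12 · (+10), where L_12 = adj(I−A)_12 / det(I−A) = 0.10 / 0.4600.
Δx_1 = 0.10 × (+10) / 0.4600 = 1.00 / 0.4600 ≈ 2.174.

Δx_1 = 2.174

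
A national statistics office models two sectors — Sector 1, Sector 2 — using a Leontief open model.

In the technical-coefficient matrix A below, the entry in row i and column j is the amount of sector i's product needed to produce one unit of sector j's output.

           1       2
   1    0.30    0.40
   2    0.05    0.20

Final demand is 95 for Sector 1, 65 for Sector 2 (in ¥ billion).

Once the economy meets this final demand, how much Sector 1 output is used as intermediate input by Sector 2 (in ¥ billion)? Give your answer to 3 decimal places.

z_12 = 37.222

I − A =
  [   0.70    -0.40]
  [  -0.05     0.80]
det(I−A) = (0.70)(0.80) − (-0.40)(-0.05) = 0.5400
adj(I−A) = [[0.80, 0.40], [0.05, 0.70]]
(I − A)⁻¹ = adj(I−A) / det(I−A) ≈
  [   1.4815     0.7407]
  [   0.0926     1.2963]
First solve x = (I − A)⁻¹ d = adj(I−A)·d / det(I−A); in particular x_2 = (0.05·95 + 0.70·65) / 0.5400 = 50.25 / 0.5400 ≈ 93.05556.
Intermediate flow from 1 to 2: z_12 = a_12 · x_2 = 0.40 × 50.25 / 0.5400 = 20.10 / 0.5400 ≈ 37.222.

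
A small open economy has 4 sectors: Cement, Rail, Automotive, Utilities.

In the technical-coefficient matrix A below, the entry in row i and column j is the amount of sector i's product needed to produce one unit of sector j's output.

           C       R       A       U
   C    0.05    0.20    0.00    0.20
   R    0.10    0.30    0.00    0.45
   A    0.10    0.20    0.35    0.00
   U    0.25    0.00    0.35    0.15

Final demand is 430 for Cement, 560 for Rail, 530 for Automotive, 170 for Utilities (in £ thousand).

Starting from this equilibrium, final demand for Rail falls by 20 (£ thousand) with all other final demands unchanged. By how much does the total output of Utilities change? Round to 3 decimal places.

Δx_U = -7.582

I − A =
  [   0.95    -0.20     0.00    -0.20]
  [  -0.10     0.70     0.00    -0.45]
  [  -0.10    -0.20     0.65     0.00]
  [  -0.25     0.00    -0.35     0.85]
Compute the cofactors C_ij = (−1)^(i+j)·(3×3 minor ij) of I−A; the adjugate is their transpose:
adj(I−A) = Cᵀ =
  [ 0.355250   0.124500   0.080500   0.149500]
  [ 0.144125   0.485375   0.156625   0.290875]
  [ 0.099000   0.168500   0.490750   0.112500]
  [ 0.145250   0.106000   0.225750   0.419250]
det(I−A) = Σ_j (I−A)_1j·C_1j = (0.95)(0.355250) + (-0.20)(0.144125) + (0.00)(0.099000) + (-0.20)(0.145250) = 0.2796125
(I − A)⁻¹ = adj(I−A) / det(I−A) ≈
  [   1.2705     0.4453     0.2879     0.5347]
  [   0.5154     1.7359     0.5602     1.0403]
  [   0.3541     0.6026     1.7551     0.4023]
  [   0.5195     0.3791     0.8074     1.4994]
Δx = (I − A)⁻¹ Δd with Δd having -20 in the Rail component and 0 elsewhere.
So Δx_U = L_UR · (-20), where L_UR = adj(I−A)_UR / det(I−A) = 0.106000 / 0.2796125.
Δx_U = 0.106000 × (-20) / 0.2796125 = -2.12 / 0.2796125 ≈ -7.582.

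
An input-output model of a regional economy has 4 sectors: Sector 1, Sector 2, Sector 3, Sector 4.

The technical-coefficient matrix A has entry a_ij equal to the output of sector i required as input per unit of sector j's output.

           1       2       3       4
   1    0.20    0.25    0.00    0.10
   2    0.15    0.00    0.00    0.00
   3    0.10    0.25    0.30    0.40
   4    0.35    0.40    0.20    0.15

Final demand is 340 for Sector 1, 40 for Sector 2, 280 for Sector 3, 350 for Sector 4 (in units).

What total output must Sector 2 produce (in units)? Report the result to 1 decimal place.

I − A =
  [   0.80    -0.25     0.00    -0.10]
  [  -0.15     1.00     0.00     0.00]
  [  -0.10    -0.25     0.70    -0.40]
  [  -0.35    -0.40    -0.20     0.85]
Compute the cofactors C_ij = (−1)^(i+j)·(3×3 minor ij) of I−A; the adjugate is their transpose:
adj(I−A) = Cᵀ =
  [ 0.515000   0.161750   0.020000   0.070000]
  [ 0.077250   0.385500   0.003000   0.010500]
  [ 0.280875   0.349500   0.607125   0.318750]
  [ 0.314500   0.330250   0.152500   0.533750]
det(I−A) = Σ_j (I−A)_1j·C_1j = (0.80)(0.515000) + (-0.25)(0.077250) + (0.00)(0.280875) + (-0.10)(0.314500) = 0.3612375
(I − A)⁻¹ = adj(I−A) / det(I−A) ≈
  [   1.4257     0.4478     0.0554     0.1938]
  [   0.2138     1.0672     0.0083     0.0291]
  [   0.7775     0.9675     1.6807     0.8824]
  [   0.8706     0.9142     0.4222     1.4776]
x = (I − A)⁻¹ d = adj(I−A)·d / det(I−A), with det(I−A) = 0.3612375:
  x_1 = (0.515000·340 + 0.161750·40 + 0.020000·280 + 0.070000·350) / 0.3612375 = 211.67 / 0.3612375 ≈ 586.0
  x_2 = (0.077250·340 + 0.385500·40 + 0.003000·280 + 0.010500·350) / 0.3612375 = 46.20 / 0.3612375 ≈ 127.9
  x_3 = (0.280875·340 + 0.349500·40 + 0.607125·280 + 0.318750·350) / 0.3612375 = 391.035 / 0.3612375 ≈ 1082.5
  x_4 = (0.314500·340 + 0.330250·40 + 0.152500·280 + 0.533750·350) / 0.3612375 = 349.6525 / 0.3612375 ≈ 967.9

x_2 = 127.9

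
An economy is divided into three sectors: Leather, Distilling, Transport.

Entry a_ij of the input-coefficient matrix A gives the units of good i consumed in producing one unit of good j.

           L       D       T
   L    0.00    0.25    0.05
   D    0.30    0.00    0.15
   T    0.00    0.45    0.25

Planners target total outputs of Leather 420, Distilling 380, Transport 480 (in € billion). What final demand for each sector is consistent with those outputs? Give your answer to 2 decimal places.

d_L = 301.00, d_D = 182.00, d_T = 189.00

I − A =
  [   1.00    -0.25    -0.05]
  [  -0.30     1.00    -0.15]
  [   0.00    -0.45     0.75]
d = (I − A) x:
  d_L = (+1.00)·420 + (-0.25)·380 + (-0.05)·480 = 301.00
  d_D = (-0.30)·420 + (+1.00)·380 + (-0.15)·480 = 182.00
  d_T = (+0.00)·420 + (-0.45)·380 + (+0.75)·480 = 189.00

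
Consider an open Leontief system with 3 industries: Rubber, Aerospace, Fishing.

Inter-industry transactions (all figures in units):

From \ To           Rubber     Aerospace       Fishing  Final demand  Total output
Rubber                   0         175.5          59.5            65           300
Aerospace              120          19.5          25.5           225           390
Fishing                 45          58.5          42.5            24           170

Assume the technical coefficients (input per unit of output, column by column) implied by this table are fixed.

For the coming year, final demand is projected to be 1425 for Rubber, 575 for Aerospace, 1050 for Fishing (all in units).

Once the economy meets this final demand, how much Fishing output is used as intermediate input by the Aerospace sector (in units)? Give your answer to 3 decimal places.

z_FA = 368.710

Technical coefficients a_ij = z_ij / X_j:
  a_RR = 0/300 = 0.00, a_AR = 120/300 = 0.40, a_FR = 45/300 = 0.15
  a_RA = 175.5/390 = 0.45, a_AA = 19.5/390 = 0.05, a_FA = 58.5/390 = 0.15
  a_RF = 59.5/170 = 0.35, a_AF = 25.5/170 = 0.15, a_FF = 42.5/170 = 0.25
I − A =
  [   1.00    -0.45    -0.35]
  [  -0.40     0.95    -0.15]
  [  -0.15    -0.15     0.75]
Cofactors of I−A, C_ij = (−1)^(i+j)·(minor ij) (rows/columns in the sector order above):
  C_11 = (0.95)(0.75) − (-0.15)(-0.15) = 0.6900
  C_12 = −[(-0.40)(0.75) − (-0.15)(-0.15)] = 0.3225
  C_13 = (-0.40)(-0.15) − (0.95)(-0.15) = 0.2025
  C_21 = −[(-0.45)(0.75) − (-0.35)(-0.15)] = 0.3900
  C_22 = (1.00)(0.75) − (-0.35)(-0.15) = 0.6975
  C_23 = −[(1.00)(-0.15) − (-0.45)(-0.15)] = 0.2175
  C_31 = (-0.45)(-0.15) − (-0.35)(0.95) = 0.4000
  C_32 = −[(1.00)(-0.15) − (-0.35)(-0.40)] = 0.2900
  C_33 = (1.00)(0.95) − (-0.45)(-0.40) = 0.7700
det(I−A) = Σ_j (I−A)_1j·C_1j = (1.00)(0.6900) + (-0.45)(0.3225) + (-0.35)(0.2025) = 0.4740
adj(I−A) = Cᵀ =
  [ 0.6900   0.3900   0.4000]
  [ 0.3225   0.6975   0.2900]
  [ 0.2025   0.2175   0.7700]
(I − A)⁻¹ = adj(I−A) / det(I−A) ≈
  [   1.4557     0.8228     0.8439]
  [   0.6804     1.4715     0.6118]
  [   0.4272     0.4589     1.6245]
First solve x = (I − A)⁻¹ d = adj(I−A)·d / det(I−A); in particular x_A = (0.3225·1425 + 0.6975·575 + 0.2900·1050) / 0.4740 = 1165.125 / 0.4740 ≈ 2458.06962.
Intermediate flow from F to A: z_FA = a_FA · x_A = 0.15 × 1165.125 / 0.4740 = 174.76875 / 0.4740 ≈ 368.710.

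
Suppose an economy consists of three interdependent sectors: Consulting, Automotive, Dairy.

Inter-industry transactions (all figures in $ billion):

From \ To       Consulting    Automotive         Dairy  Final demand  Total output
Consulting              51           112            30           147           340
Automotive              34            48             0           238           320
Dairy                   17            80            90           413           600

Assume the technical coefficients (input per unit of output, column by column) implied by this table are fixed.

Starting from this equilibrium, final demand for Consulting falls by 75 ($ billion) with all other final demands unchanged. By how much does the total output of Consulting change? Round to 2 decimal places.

Technical coefficients a_ij = z_ij / X_j:
  a_11 = 51/340 = 0.15, a_21 = 34/340 = 0.10, a_31 = 17/340 = 0.05
  a_12 = 112/320 = 0.35, a_22 = 48/320 = 0.15, a_32 = 80/320 = 0.25
  a_13 = 30/600 = 0.05, a_23 = 0/600 = 0.00, a_33 = 90/600 = 0.15
I − A =
  [   0.85    -0.35    -0.05]
  [  -0.10     0.85     0.00]
  [  -0.05    -0.25     0.85]
Cofactors of I−A, C_ij = (−1)^(i+j)·(minor ij) (rows/columns in the sector order above):
  C_11 = (0.85)(0.85) − (0.00)(-0.25) = 0.7225
  C_12 = −[(-0.10)(0.85) − (0.00)(-0.05)] = 0.0850
  C_13 = (-0.10)(-0.25) − (0.85)(-0.05) = 0.0675
  C_21 = −[(-0.35)(0.85) − (-0.05)(-0.25)] = 0.3100
  C_22 = (0.85)(0.85) − (-0.05)(-0.05) = 0.7200
  C_23 = −[(0.85)(-0.25) − (-0.35)(-0.05)] = 0.2300
  C_31 = (-0.35)(0.00) − (-0.05)(0.85) = 0.0425
  C_32 = −[(0.85)(0.00) − (-0.05)(-0.10)] = 0.0050
  C_33 = (0.85)(0.85) − (-0.35)(-0.10) = 0.6875
det(I−A) = Σ_j (I−A)_1j·C_1j = (0.85)(0.7225) + (-0.35)(0.0850) + (-0.05)(0.0675) = 0.5810
adj(I−A) = Cᵀ =
  [ 0.7225   0.3100   0.0425]
  [ 0.0850   0.7200   0.0050]
  [ 0.0675   0.2300   0.6875]
(I − A)⁻¹ = adj(I−A) / det(I−A) ≈
  [   1.2435     0.5336     0.0731]
  [   0.1463     1.2392     0.0086]
  [   0.1162     0.3959     1.1833]
Δx = (I − A)⁻¹ Δd with Δd having -75 in the Consulting component and 0 elsewhere.
So Δx_1 = L_11 · (-75), where L_11 = adj(I−A)_11 / det(I−A) = 0.7225 / 0.5810.
Δx_1 = 0.7225 × (-75) / 0.5810 = -54.1875 / 0.5810 ≈ -93.27.

Δx_1 = -93.27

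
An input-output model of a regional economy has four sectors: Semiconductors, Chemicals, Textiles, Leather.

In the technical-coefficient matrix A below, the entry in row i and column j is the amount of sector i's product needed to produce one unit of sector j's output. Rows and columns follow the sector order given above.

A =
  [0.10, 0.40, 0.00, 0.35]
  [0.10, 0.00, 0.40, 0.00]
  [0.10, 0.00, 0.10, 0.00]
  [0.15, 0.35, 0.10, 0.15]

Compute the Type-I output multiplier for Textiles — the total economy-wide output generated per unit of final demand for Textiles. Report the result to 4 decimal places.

m_T = 2.4423

I − A =
  [   0.90    -0.40     0.00    -0.35]
  [  -0.10     1.00    -0.40     0.00]
  [  -0.10     0.00     0.90     0.00]
  [  -0.15    -0.35    -0.10     0.85]
Compute the cofactors C_ij = (−1)^(i+j)·(3×3 minor ij) of I−A; the adjugate is their transpose:
adj(I−A) = Cᵀ =
  [ 0.76500   0.41625   0.22000   0.31500]
  [ 0.11050   0.63775   0.28850   0.04550]
  [ 0.08500   0.04625   0.66625   0.03500]
  [ 0.19050   0.34150   0.23600   0.75800]
det(I−A) = Σ_j (I−A)_1j·C_1j = (0.90)(0.76500) + (-0.40)(0.11050) + (0.00)(0.08500) + (-0.35)(0.19050) = 0.577625
(I − A)⁻¹ = adj(I−A) / det(I−A) ≈
  [   1.32439     0.72062     0.38087     0.54534]
  [   0.19130     1.10409     0.49946     0.07877]
  [   0.14715     0.08007     1.15343     0.06059]
  [   0.32980     0.59121     0.40857     1.31227]
The output multiplier for sector j is the column-j sum of the Leontief inverse (I − A)⁻¹ = adj(I−A) / det(I−A).
Column T of adj(I−A): (0.22000, 0.28850, 0.66625, 0.23600); det(I−A) = 0.577625.
m_T = (0.22000 + 0.28850 + 0.66625 + 0.23600) / 0.577625 = 1.41075 / 0.577625 ≈ 2.4423.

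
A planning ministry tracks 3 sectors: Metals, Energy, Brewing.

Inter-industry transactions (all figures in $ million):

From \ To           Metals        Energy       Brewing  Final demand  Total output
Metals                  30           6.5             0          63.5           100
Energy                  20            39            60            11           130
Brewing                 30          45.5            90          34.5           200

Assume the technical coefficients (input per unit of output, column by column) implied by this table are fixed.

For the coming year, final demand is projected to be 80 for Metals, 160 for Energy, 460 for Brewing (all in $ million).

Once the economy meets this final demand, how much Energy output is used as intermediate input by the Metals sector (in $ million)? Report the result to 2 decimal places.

Technical coefficients a_ij = z_ij / X_j:
  a_MM = 30/100 = 0.30, a_EM = 20/100 = 0.20, a_BM = 30/100 = 0.30
  a_ME = 6.5/130 = 0.05, a_EE = 39/130 = 0.30, a_BE = 45.5/130 = 0.35
  a_MB = 0/200 = 0.00, a_EB = 60/200 = 0.30, a_BB = 90/200 = 0.45
I − A =
  [   0.70    -0.05     0.00]
  [  -0.20     0.70    -0.30]
  [  -0.30    -0.35     0.55]
Cofactors of I−A, C_ij = (−1)^(i+j)·(minor ij) (rows/columns in the sector order above):
  C_11 = (0.70)(0.55) − (-0.30)(-0.35) = 0.2800
  C_12 = −[(-0.20)(0.55) − (-0.30)(-0.30)] = 0.2000
  C_13 = (-0.20)(-0.35) − (0.70)(-0.30) = 0.2800
  C_21 = −[(-0.05)(0.55) − (0.00)(-0.35)] = 0.0275
  C_22 = (0.70)(0.55) − (0.00)(-0.30) = 0.3850
  C_23 = −[(0.70)(-0.35) − (-0.05)(-0.30)] = 0.2600
  C_31 = (-0.05)(-0.30) − (0.00)(0.70) = 0.0150
  C_32 = −[(0.70)(-0.30) − (0.00)(-0.20)] = 0.2100
  C_33 = (0.70)(0.70) − (-0.05)(-0.20) = 0.4800
det(I−A) = Σ_j (I−A)_1j·C_1j = (0.70)(0.2800) + (-0.05)(0.2000) + (0.00)(0.2800) = 0.1860
adj(I−A) = Cᵀ =
  [ 0.2800   0.0275   0.0150]
  [ 0.2000   0.3850   0.2100]
  [ 0.2800   0.2600   0.4800]
(I − A)⁻¹ = adj(I−A) / det(I−A) ≈
  [   1.5054     0.1478     0.0806]
  [   1.0753     2.0699     1.1290]
  [   1.5054     1.3978     2.5806]
First solve x = (I − A)⁻¹ d = adj(I−A)·d / det(I−A); in particular x_M = (0.2800·80 + 0.0275·160 + 0.0150·460) / 0.1860 = 33.70 / 0.1860 ≈ 181.1828.
Intermediate flow from E to M: z_EM = a_EM · x_M = 0.20 × 33.70 / 0.1860 = 6.74 / 0.1860 ≈ 36.24.

z_EM = 36.24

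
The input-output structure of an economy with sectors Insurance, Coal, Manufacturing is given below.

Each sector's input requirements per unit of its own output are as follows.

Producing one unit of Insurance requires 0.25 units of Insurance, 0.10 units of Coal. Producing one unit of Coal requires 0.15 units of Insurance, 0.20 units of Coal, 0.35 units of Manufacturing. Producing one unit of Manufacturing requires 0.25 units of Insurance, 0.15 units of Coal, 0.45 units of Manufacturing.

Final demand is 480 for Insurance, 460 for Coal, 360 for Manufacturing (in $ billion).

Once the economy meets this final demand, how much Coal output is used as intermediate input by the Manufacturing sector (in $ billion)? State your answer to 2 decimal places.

z_23 = 190.85

I − A =
  [   0.75    -0.15    -0.25]
  [  -0.10     0.80    -0.15]
  [   0.00    -0.35     0.55]
Cofactors of I−A, C_ij = (−1)^(i+j)·(minor ij) (rows/columns in the sector order above):
  C_11 = (0.80)(0.55) − (-0.15)(-0.35) = 0.3875
  C_12 = −[(-0.10)(0.55) − (-0.15)(0.00)] = 0.0550
  C_13 = (-0.10)(-0.35) − (0.80)(0.00) = 0.0350
  C_21 = −[(-0.15)(0.55) − (-0.25)(-0.35)] = 0.1700
  C_22 = (0.75)(0.55) − (-0.25)(0.00) = 0.4125
  C_23 = −[(0.75)(-0.35) − (-0.15)(0.00)] = 0.2625
  C_31 = (-0.15)(-0.15) − (-0.25)(0.80) = 0.2225
  C_32 = −[(0.75)(-0.15) − (-0.25)(-0.10)] = 0.1375
  C_33 = (0.75)(0.80) − (-0.15)(-0.10) = 0.5850
det(I−A) = Σ_j (I−A)_1j·C_1j = (0.75)(0.3875) + (-0.15)(0.0550) + (-0.25)(0.0350) = 0.273625
adj(I−A) = Cᵀ =
  [ 0.3875   0.1700   0.2225]
  [ 0.0550   0.4125   0.1375]
  [ 0.0350   0.2625   0.5850]
(I − A)⁻¹ = adj(I−A) / det(I−A) ≈
  [   1.4162     0.6213     0.8132]
  [   0.2010     1.5075     0.5025]
  [   0.1279     0.9593     2.1380]
First solve x = (I − A)⁻¹ d = adj(I−A)·d / det(I−A); in particular x_3 = (0.0350·480 + 0.2625·460 + 0.5850·360) / 0.273625 = 348.15 / 0.273625 ≈ 1272.3618.
Intermediate flow from 2 to 3: z_23 = a_23 · x_3 = 0.15 × 348.15 / 0.273625 = 52.2225 / 0.273625 ≈ 190.85.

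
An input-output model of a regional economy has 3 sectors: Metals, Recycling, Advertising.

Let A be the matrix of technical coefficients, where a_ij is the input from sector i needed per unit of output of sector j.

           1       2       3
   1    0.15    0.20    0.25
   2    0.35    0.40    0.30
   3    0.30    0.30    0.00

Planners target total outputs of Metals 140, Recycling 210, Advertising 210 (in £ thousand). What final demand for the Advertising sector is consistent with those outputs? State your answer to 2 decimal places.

I − A =
  [   0.85    -0.20    -0.25]
  [  -0.35     0.60    -0.30]
  [  -0.30    -0.30     1.00]
d = (I − A) x:
  d_1 = (+0.85)·140 + (-0.20)·210 + (-0.25)·210 = 24.50
  d_2 = (-0.35)·140 + (+0.60)·210 + (-0.30)·210 = 14.00
  d_3 = (-0.30)·140 + (-0.30)·210 + (+1.00)·210 = 105.00

d_3 = 105.00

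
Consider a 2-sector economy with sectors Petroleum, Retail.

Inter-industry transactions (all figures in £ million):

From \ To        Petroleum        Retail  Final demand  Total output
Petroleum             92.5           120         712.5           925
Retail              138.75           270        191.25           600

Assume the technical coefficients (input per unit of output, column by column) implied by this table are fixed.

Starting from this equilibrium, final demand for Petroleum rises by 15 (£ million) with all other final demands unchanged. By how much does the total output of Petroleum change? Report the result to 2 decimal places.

Δx_P = 17.74

Technical coefficients a_ij = z_ij / X_j:
  a_PP = 92.5/925 = 0.10, a_RP = 138.75/925 = 0.15
  a_PR = 120/600 = 0.20, a_RR = 270/600 = 0.45
I − A =
  [   0.90    -0.20]
  [  -0.15     0.55]
det(I−A) = (0.90)(0.55) − (-0.20)(-0.15) = 0.4650
adj(I−A) = [[0.55, 0.20], [0.15, 0.90]]
(I − A)⁻¹ = adj(I−A) / det(I−A) ≈
  [   1.1828     0.4301]
  [   0.3226     1.9355]
Δx = (I − A)⁻¹ Δd with Δd having +15 in the Petroleum component and 0 elsewhere.
So Δx_P = L_PP · (+15), where L_PP = adj(I−A)_PP / det(I−A) = 0.55 / 0.4650.
Δx_P = 0.55 × (+15) / 0.4650 = 8.25 / 0.4650 ≈ 17.74.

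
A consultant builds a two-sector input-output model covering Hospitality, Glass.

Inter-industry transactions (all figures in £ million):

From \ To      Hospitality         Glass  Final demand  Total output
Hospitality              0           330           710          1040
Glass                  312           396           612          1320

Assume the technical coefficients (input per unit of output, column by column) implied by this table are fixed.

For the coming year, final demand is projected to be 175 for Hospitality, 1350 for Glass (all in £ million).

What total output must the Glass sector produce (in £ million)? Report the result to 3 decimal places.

Technical coefficients a_ij = z_ij / X_j:
  a_11 = 0/1040 = 0.00, a_21 = 312/1040 = 0.30
  a_12 = 330/1320 = 0.25, a_22 = 396/1320 = 0.30
I − A =
  [   1.00    -0.25]
  [  -0.30     0.70]
det(I−A) = (1.00)(0.70) − (-0.25)(-0.30) = 0.6250
adj(I−A) = [[0.70, 0.25], [0.30, 1.00]]
(I − A)⁻¹ = adj(I−A) / det(I−A) ≈
  [   1.1200     0.4000]
  [   0.4800     1.6000]
x = (I − A)⁻¹ d = adj(I−A)·d / det(I−A), with det(I−A) = 0.6250:
  x_1 = (0.70·175 + 0.25·1350) / 0.6250 = 460.00 / 0.6250 = 736.000
  x_2 = (0.30·175 + 1.00·1350) / 0.6250 = 1402.50 / 0.6250 = 2244.000

x_2 = 2244.000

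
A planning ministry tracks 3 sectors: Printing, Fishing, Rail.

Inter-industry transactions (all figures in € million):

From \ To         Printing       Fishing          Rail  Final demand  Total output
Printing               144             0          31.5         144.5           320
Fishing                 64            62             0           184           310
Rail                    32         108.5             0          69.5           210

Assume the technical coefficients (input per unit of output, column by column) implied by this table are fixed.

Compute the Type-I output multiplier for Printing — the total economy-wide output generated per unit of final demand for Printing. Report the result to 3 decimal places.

Technical coefficients a_ij = z_ij / X_j:
  a_PP = 144/320 = 0.45, a_FP = 64/320 = 0.20, a_RP = 32/320 = 0.10
  a_PF = 0/310 = 0.00, a_FF = 62/310 = 0.20, a_RF = 108.5/310 = 0.35
  a_PR = 31.5/210 = 0.15, a_FR = 0/210 = 0.00, a_RR = 0/210 = 0.00
I − A =
  [   0.55     0.00    -0.15]
  [  -0.20     0.80     0.00]
  [  -0.10    -0.35     1.00]
Cofactors of I−A, C_ij = (−1)^(i+j)·(minor ij) (rows/columns in the sector order above):
  C_11 = (0.80)(1.00) − (0.00)(-0.35) = 0.8000
  C_12 = −[(-0.20)(1.00) − (0.00)(-0.10)] = 0.2000
  C_13 = (-0.20)(-0.35) − (0.80)(-0.10) = 0.1500
  C_21 = −[(0.00)(1.00) − (-0.15)(-0.35)] = 0.0525
  C_22 = (0.55)(1.00) − (-0.15)(-0.10) = 0.5350
  C_23 = −[(0.55)(-0.35) − (0.00)(-0.10)] = 0.1925
  C_31 = (0.00)(0.00) − (-0.15)(0.80) = 0.1200
  C_32 = −[(0.55)(0.00) − (-0.15)(-0.20)] = 0.0300
  C_33 = (0.55)(0.80) − (0.00)(-0.20) = 0.4400
det(I−A) = Σ_j (I−A)_1j·C_1j = (0.55)(0.8000) + (0.00)(0.2000) + (-0.15)(0.1500) = 0.4175
adj(I−A) = Cᵀ =
  [ 0.8000   0.0525   0.1200]
  [ 0.2000   0.5350   0.0300]
  [ 0.1500   0.1925   0.4400]
(I − A)⁻¹ = adj(I−A) / det(I−A) ≈
  [   1.9162     0.1257     0.2874]
  [   0.4790     1.2814     0.0719]
  [   0.3593     0.4611     1.0539]
The output multiplier for sector j is the column-j sum of the Leontief inverse (I − A)⁻¹ = adj(I−A) / det(I−A).
Column P of adj(I−A): (0.8000, 0.2000, 0.1500); det(I−A) = 0.4175.
m_P = (0.8000 + 0.2000 + 0.1500) / 0.4175 = 1.15 / 0.4175 ≈ 2.754.

m_P = 2.754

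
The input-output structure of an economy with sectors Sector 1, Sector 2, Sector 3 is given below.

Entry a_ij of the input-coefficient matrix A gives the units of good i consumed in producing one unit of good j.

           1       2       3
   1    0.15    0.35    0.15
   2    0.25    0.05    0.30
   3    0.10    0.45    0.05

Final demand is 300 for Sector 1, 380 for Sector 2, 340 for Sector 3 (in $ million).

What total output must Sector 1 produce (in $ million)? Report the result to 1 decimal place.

I − A =
  [   0.85    -0.35    -0.15]
  [  -0.25     0.95    -0.30]
  [  -0.10    -0.45     0.95]
Cofactors of I−A, C_ij = (−1)^(i+j)·(minor ij) (rows/columns in the sector order above):
  C_11 = (0.95)(0.95) − (-0.30)(-0.45) = 0.7675
  C_12 = −[(-0.25)(0.95) − (-0.30)(-0.10)] = 0.2675
  C_13 = (-0.25)(-0.45) − (0.95)(-0.10) = 0.2075
  C_21 = −[(-0.35)(0.95) − (-0.15)(-0.45)] = 0.4000
  C_22 = (0.85)(0.95) − (-0.15)(-0.10) = 0.7925
  C_23 = −[(0.85)(-0.45) − (-0.35)(-0.10)] = 0.4175
  C_31 = (-0.35)(-0.30) − (-0.15)(0.95) = 0.2475
  C_32 = −[(0.85)(-0.30) − (-0.15)(-0.25)] = 0.2925
  C_33 = (0.85)(0.95) − (-0.35)(-0.25) = 0.7200
det(I−A) = Σ_j (I−A)_1j·C_1j = (0.85)(0.7675) + (-0.35)(0.2675) + (-0.15)(0.2075) = 0.527625
adj(I−A) = Cᵀ =
  [ 0.7675   0.4000   0.2475]
  [ 0.2675   0.7925   0.2925]
  [ 0.2075   0.4175   0.7200]
(I − A)⁻¹ = adj(I−A) / det(I−A) ≈
  [   1.4546     0.7581     0.4691]
  [   0.5070     1.5020     0.5544]
  [   0.3933     0.7913     1.3646]
x = (I − A)⁻¹ d = adj(I−A)·d / det(I−A), with det(I−A) = 0.527625:
  x_1 = (0.7675·300 + 0.4000·380 + 0.2475·340) / 0.527625 = 466.40 / 0.527625 ≈ 884.0
  x_2 = (0.2675·300 + 0.7925·380 + 0.2925·340) / 0.527625 = 480.85 / 0.527625 ≈ 911.3
  x_3 = (0.2075·300 + 0.4175·380 + 0.7200·340) / 0.527625 = 465.70 / 0.527625 ≈ 882.6

x_1 = 884.0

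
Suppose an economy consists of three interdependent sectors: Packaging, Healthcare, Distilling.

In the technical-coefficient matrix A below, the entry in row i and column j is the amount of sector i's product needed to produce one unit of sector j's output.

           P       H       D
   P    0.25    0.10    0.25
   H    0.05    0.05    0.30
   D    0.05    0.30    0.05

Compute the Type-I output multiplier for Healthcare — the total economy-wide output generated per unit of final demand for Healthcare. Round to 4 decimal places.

m_H = 1.8723

I − A =
  [   0.75    -0.10    -0.25]
  [  -0.05     0.95    -0.30]
  [  -0.05    -0.30     0.95]
Cofactors of I−A, C_ij = (−1)^(i+j)·(minor ij) (rows/columns in the sector order above):
  C_11 = (0.95)(0.95) − (-0.30)(-0.30) = 0.8125
  C_12 = −[(-0.05)(0.95) − (-0.30)(-0.05)] = 0.0625
  C_13 = (-0.05)(-0.30) − (0.95)(-0.05) = 0.0625
  C_21 = −[(-0.10)(0.95) − (-0.25)(-0.30)] = 0.1700
  C_22 = (0.75)(0.95) − (-0.25)(-0.05) = 0.7000
  C_23 = −[(0.75)(-0.30) − (-0.10)(-0.05)] = 0.2300
  C_31 = (-0.10)(-0.30) − (-0.25)(0.95) = 0.2675
  C_32 = −[(0.75)(-0.30) − (-0.25)(-0.05)] = 0.2375
  C_33 = (0.75)(0.95) − (-0.10)(-0.05) = 0.7075
det(I−A) = Σ_j (I−A)_1j·C_1j = (0.75)(0.8125) + (-0.10)(0.0625) + (-0.25)(0.0625) = 0.5875
adj(I−A) = Cᵀ =
  [ 0.8125   0.1700   0.2675]
  [ 0.0625   0.7000   0.2375]
  [ 0.0625   0.2300   0.7075]
(I − A)⁻¹ = adj(I−A) / det(I−A) ≈
  [   1.38298     0.28936     0.45532]
  [   0.10638     1.19149     0.40426]
  [   0.10638     0.39149     1.20426]
The output multiplier for sector j is the column-j sum of the Leontief inverse (I − A)⁻¹ = adj(I−A) / det(I−A).
Column H of adj(I−A): (0.1700, 0.7000, 0.2300); det(I−A) = 0.5875.
m_H = (0.1700 + 0.7000 + 0.2300) / 0.5875 = 1.10 / 0.5875 ≈ 1.8723.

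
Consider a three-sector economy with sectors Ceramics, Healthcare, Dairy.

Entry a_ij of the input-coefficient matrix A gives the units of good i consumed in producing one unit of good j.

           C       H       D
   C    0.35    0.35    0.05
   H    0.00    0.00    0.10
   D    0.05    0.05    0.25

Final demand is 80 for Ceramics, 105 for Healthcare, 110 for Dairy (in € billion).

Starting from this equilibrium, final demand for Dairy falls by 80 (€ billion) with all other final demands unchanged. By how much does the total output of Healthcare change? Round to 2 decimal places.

I − A =
  [   0.65    -0.35    -0.05]
  [   0.00     1.00    -0.10]
  [  -0.05    -0.05     0.75]
Cofactors of I−A, C_ij = (−1)^(i+j)·(minor ij) (rows/columns in the sector order above):
  C_11 = (1.00)(0.75) − (-0.10)(-0.05) = 0.7450
  C_12 = −[(0.00)(0.75) − (-0.10)(-0.05)] = 0.0050
  C_13 = (0.00)(-0.05) − (1.00)(-0.05) = 0.0500
  C_21 = −[(-0.35)(0.75) − (-0.05)(-0.05)] = 0.2650
  C_22 = (0.65)(0.75) − (-0.05)(-0.05) = 0.4850
  C_23 = −[(0.65)(-0.05) − (-0.35)(-0.05)] = 0.0500
  C_31 = (-0.35)(-0.10) − (-0.05)(1.00) = 0.0850
  C_32 = −[(0.65)(-0.10) − (-0.05)(0.00)] = 0.0650
  C_33 = (0.65)(1.00) − (-0.35)(0.00) = 0.6500
det(I−A) = Σ_j (I−A)_1j·C_1j = (0.65)(0.7450) + (-0.35)(0.0050) + (-0.05)(0.0500) = 0.4800
adj(I−A) = Cᵀ =
  [ 0.7450   0.2650   0.0850]
  [ 0.0050   0.4850   0.0650]
  [ 0.0500   0.0500   0.6500]
(I − A)⁻¹ = adj(I−A) / det(I−A) ≈
  [   1.5521     0.5521     0.1771]
  [   0.0104     1.0104     0.1354]
  [   0.1042     0.1042     1.3542]
Δx = (I − A)⁻¹ Δd with Δd having -80 in the Dairy component and 0 elsewhere.
So Δx_H = L_HD · (-80), where L_HD = adj(I−A)_HD / det(I−A) = 0.0650 / 0.4800.
Δx_H = 0.0650 × (-80) / 0.4800 = -5.20 / 0.4800 ≈ -10.83.

Δx_H = -10.83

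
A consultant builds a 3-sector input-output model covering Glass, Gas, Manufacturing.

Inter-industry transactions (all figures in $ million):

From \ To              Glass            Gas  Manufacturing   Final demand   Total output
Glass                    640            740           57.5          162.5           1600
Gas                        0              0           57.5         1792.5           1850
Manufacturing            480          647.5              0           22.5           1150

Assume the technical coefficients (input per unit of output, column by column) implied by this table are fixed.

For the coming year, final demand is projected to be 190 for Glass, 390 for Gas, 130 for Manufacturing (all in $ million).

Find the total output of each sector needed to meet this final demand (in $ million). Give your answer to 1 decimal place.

x_1 = 630.8, x_2 = 413.2, x_3 = 463.9

Technical coefficients a_ij = z_ij / X_j:
  a_11 = 640/1600 = 0.40, a_21 = 0/1600 = 0.00, a_31 = 480/1600 = 0.30
  a_12 = 740/1850 = 0.40, a_22 = 0/1850 = 0.00, a_32 = 647.5/1850 = 0.35
  a_13 = 57.5/1150 = 0.05, a_23 = 57.5/1150 = 0.05, a_33 = 0/1150 = 0.00
I − A =
  [   0.60    -0.40    -0.05]
  [   0.00     1.00    -0.05]
  [  -0.30    -0.35     1.00]
Cofactors of I−A, C_ij = (−1)^(i+j)·(minor ij) (rows/columns in the sector order above):
  C_11 = (1.00)(1.00) − (-0.05)(-0.35) = 0.9825
  C_12 = −[(0.00)(1.00) − (-0.05)(-0.30)] = 0.0150
  C_13 = (0.00)(-0.35) − (1.00)(-0.30) = 0.3000
  C_21 = −[(-0.40)(1.00) − (-0.05)(-0.35)] = 0.4175
  C_22 = (0.60)(1.00) − (-0.05)(-0.30) = 0.5850
  C_23 = −[(0.60)(-0.35) − (-0.40)(-0.30)] = 0.3300
  C_31 = (-0.40)(-0.05) − (-0.05)(1.00) = 0.0700
  C_32 = −[(0.60)(-0.05) − (-0.05)(0.00)] = 0.0300
  C_33 = (0.60)(1.00) − (-0.40)(0.00) = 0.6000
det(I−A) = Σ_j (I−A)_1j·C_1j = (0.60)(0.9825) + (-0.40)(0.0150) + (-0.05)(0.3000) = 0.5685
adj(I−A) = Cᵀ =
  [ 0.9825   0.4175   0.0700]
  [ 0.0150   0.5850   0.0300]
  [ 0.3000   0.3300   0.6000]
(I − A)⁻¹ = adj(I−A) / det(I−A) ≈
  [   1.7282     0.7344     0.1231]
  [   0.0264     1.0290     0.0528]
  [   0.5277     0.5805     1.0554]
x = (I − A)⁻¹ d = adj(I−A)·d / det(I−A), with det(I−A) = 0.5685:
  x_1 = (0.9825·190 + 0.4175·390 + 0.0700·130) / 0.5685 = 358.60 / 0.5685 ≈ 630.8
  x_2 = (0.0150·190 + 0.5850·390 + 0.0300·130) / 0.5685 = 234.90 / 0.5685 ≈ 413.2
  x_3 = (0.3000·190 + 0.3300·390 + 0.6000·130) / 0.5685 = 263.70 / 0.5685 ≈ 463.9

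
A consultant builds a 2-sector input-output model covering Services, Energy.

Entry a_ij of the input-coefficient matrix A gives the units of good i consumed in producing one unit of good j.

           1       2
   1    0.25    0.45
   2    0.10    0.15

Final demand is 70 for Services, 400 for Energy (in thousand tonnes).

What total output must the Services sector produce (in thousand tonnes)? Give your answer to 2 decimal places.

x_1 = 404.22

I − A =
  [   0.75    -0.45]
  [  -0.10     0.85]
det(I−A) = (0.75)(0.85) − (-0.45)(-0.10) = 0.5925
adj(I−A) = [[0.85, 0.45], [0.10, 0.75]]
(I − A)⁻¹ = adj(I−A) / det(I−A) ≈
  [   1.4346     0.7595]
  [   0.1688     1.2658]
x = (I − A)⁻¹ d = adj(I−A)·d / det(I−A), with det(I−A) = 0.5925:
  x_1 = (0.85·70 + 0.45·400) / 0.5925 = 239.50 / 0.5925 ≈ 404.22
  x_2 = (0.10·70 + 0.75·400) / 0.5925 = 307.00 / 0.5925 ≈ 518.14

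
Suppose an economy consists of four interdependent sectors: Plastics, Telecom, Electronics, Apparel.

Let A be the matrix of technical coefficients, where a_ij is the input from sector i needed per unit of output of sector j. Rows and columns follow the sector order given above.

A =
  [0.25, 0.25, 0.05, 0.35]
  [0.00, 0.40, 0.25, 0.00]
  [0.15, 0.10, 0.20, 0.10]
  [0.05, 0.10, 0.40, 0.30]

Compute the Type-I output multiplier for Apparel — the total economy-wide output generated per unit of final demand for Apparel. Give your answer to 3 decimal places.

m_A = 3.232

I − A =
  [   0.75    -0.25    -0.05    -0.35]
  [   0.00     0.60    -0.25     0.00]
  [  -0.15    -0.10     0.80    -0.10]
  [  -0.05    -0.10    -0.40     0.70]
Compute the cofactors C_ij = (−1)^(i+j)·(3×3 minor ij) of I−A; the adjugate is their transpose:
adj(I−A) = Cᵀ =
  [ 0.292000   0.176000   0.157500   0.168500]
  [ 0.027500   0.349500   0.126875   0.031875]
  [ 0.066000   0.091000   0.304500   0.076500]
  [ 0.062500   0.114500   0.203375   0.327375]
det(I−A) = Σ_j (I−A)_1j·C_1j = (0.75)(0.292000) + (-0.25)(0.027500) + (-0.05)(0.066000) + (-0.35)(0.062500) = 0.18695
(I − A)⁻¹ = adj(I−A) / det(I−A) ≈
  [   1.5619     0.9414     0.8425     0.9013]
  [   0.1471     1.8695     0.6787     0.1705]
  [   0.3530     0.4868     1.6288     0.4092]
  [   0.3343     0.6125     1.0879     1.7511]
The output multiplier for sector j is the column-j sum of the Leontief inverse (I − A)⁻¹ = adj(I−A) / det(I−A).
Column A of adj(I−A): (0.168500, 0.031875, 0.076500, 0.327375); det(I−A) = 0.18695.
m_A = (0.168500 + 0.031875 + 0.076500 + 0.327375) / 0.18695 = 0.60425 / 0.18695 ≈ 3.232.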